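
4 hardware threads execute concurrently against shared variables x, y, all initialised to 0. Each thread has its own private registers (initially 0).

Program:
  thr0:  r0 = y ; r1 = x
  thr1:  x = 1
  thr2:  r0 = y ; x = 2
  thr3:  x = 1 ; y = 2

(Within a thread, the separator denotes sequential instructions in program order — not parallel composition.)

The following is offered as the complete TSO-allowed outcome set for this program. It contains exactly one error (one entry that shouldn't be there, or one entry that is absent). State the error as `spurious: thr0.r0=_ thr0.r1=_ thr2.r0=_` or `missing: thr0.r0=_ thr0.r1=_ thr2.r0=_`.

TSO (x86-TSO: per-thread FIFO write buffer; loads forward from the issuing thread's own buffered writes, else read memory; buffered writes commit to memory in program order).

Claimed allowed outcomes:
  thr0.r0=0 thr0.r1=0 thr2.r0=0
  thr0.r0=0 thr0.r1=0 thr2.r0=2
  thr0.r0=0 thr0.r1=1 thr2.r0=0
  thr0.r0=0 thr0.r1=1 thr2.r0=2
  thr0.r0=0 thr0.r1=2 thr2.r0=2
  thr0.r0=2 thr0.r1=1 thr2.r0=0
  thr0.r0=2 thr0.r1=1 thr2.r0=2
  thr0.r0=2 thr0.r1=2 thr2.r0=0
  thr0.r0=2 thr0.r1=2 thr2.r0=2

missing: thr0.r0=0 thr0.r1=2 thr2.r0=0

outcome vector order: (thr0.r0,thr0.r1,thr2.r0)
TSO (10): 0/0/0, 0/0/2, 0/1/0, 0/1/2, 0/2/0, 0/2/2, 2/1/0, 2/1/2, 2/2/0, 2/2/2
TSO∖claimed = {0/2/0}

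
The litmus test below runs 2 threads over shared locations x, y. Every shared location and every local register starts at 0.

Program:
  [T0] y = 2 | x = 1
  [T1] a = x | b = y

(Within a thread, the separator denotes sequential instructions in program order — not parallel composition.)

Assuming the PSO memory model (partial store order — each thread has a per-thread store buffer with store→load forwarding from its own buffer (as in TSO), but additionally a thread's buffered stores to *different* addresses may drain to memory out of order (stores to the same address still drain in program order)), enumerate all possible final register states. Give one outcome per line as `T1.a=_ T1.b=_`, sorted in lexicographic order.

T1.a=0 T1.b=0
T1.a=0 T1.b=2
T1.a=1 T1.b=0
T1.a=1 T1.b=2

outcome vector order: (T1.a,T1.b)
|PSO outcomes| = 4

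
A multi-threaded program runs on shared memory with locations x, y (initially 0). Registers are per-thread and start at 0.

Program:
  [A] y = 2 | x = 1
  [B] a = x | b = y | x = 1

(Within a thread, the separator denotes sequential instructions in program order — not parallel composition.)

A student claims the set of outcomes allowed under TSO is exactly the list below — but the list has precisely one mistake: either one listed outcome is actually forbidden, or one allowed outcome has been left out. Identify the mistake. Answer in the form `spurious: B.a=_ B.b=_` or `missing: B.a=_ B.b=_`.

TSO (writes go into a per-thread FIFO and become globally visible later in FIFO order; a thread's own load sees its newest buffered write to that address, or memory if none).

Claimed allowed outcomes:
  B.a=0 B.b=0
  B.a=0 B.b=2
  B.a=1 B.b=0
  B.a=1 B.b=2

spurious: B.a=1 B.b=0

outcome vector order: (B.a,B.b)
TSO (3): (0,0); (0,2); (1,2)
claimed∖TSO = {(1,0)}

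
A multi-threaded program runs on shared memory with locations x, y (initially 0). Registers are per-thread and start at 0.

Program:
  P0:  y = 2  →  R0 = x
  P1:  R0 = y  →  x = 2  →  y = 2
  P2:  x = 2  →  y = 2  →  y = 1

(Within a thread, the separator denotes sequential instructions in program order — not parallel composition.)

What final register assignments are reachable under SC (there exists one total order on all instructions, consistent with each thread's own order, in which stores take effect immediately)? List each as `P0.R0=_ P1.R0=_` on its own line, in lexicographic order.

outcome vector order: (P0.R0,P1.R0)
|SC outcomes| = 6

P0.R0=0 P1.R0=0
P0.R0=0 P1.R0=1
P0.R0=0 P1.R0=2
P0.R0=2 P1.R0=0
P0.R0=2 P1.R0=1
P0.R0=2 P1.R0=2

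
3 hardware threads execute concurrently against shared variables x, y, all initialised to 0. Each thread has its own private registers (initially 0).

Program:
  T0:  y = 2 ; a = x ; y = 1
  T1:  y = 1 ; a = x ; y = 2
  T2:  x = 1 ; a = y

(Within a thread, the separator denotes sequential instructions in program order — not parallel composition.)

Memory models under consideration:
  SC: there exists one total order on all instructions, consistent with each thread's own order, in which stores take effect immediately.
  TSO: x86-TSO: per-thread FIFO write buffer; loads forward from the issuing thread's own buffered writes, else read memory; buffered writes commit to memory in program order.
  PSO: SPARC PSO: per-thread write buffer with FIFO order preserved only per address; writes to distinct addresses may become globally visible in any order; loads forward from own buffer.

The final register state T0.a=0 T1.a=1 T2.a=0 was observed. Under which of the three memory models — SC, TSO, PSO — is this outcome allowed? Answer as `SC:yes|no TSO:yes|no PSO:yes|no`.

SC:no TSO:yes PSO:yes

outcome vector order: (T0.a,T1.a,T2.a)
[SC] allowed = {<0 0 1> <0 0 2> <0 1 1> <0 1 2> <1 0 1> <1 0 2> <1 1 0> <1 1 1> <1 1 2>}
[TSO] allowed = {<0 0 0> <0 0 1> <0 0 2> <0 1 0> <0 1 1> <0 1 2> <1 0 0> <1 0 1> <1 0 2> <1 1 0> <1 1 1> <1 1 2>}
[PSO] allowed = {<0 0 0> <0 0 1> <0 0 2> <0 1 0> <0 1 1> <0 1 2> <1 0 0> <1 0 1> <1 0 2> <1 1 0> <1 1 1> <1 1 2>}
target <0 1 0> ∈ {TSO,PSO}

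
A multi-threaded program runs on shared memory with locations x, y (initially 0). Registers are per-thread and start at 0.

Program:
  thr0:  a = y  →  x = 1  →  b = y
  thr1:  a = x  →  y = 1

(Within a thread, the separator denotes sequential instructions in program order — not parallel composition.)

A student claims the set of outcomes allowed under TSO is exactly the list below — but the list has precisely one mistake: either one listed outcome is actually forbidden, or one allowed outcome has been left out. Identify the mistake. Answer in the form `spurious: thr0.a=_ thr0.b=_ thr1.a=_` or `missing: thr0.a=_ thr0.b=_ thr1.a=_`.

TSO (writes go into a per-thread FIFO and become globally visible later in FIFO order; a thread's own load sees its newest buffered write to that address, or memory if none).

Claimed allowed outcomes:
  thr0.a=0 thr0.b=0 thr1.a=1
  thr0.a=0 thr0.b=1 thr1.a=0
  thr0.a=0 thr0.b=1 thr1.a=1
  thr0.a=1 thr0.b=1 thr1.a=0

missing: thr0.a=0 thr0.b=0 thr1.a=0

outcome vector order: (thr0.a,thr0.b,thr1.a)
[TSO] allowed = {<0 0 0> <0 0 1> <0 1 0> <0 1 1> <1 1 0>}
TSO∖claimed = {<0 0 0>}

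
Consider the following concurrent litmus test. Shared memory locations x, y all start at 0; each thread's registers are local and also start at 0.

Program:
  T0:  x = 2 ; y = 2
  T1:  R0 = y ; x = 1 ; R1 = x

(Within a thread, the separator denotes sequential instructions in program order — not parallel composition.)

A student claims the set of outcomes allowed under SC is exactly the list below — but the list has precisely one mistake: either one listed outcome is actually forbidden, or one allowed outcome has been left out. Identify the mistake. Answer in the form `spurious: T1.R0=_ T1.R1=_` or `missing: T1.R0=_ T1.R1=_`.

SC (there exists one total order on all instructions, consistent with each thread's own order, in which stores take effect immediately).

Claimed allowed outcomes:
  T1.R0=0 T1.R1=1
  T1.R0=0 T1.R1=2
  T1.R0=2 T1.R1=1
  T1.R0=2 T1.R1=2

spurious: T1.R0=2 T1.R1=2

outcome vector order: (T1.R0,T1.R1)
SC (3): 0/1; 0/2; 2/1
claimed∖SC = {2/2}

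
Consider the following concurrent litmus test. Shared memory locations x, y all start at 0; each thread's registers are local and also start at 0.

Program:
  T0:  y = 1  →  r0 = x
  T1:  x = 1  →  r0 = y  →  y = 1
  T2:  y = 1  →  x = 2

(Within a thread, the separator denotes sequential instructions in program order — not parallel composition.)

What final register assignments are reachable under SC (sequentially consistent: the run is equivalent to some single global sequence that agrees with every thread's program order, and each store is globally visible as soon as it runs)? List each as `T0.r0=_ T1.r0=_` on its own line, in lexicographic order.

T0.r0=0 T1.r0=1
T0.r0=1 T1.r0=0
T0.r0=1 T1.r0=1
T0.r0=2 T1.r0=0
T0.r0=2 T1.r0=1

outcome vector order: (T0.r0,T1.r0)
|SC outcomes| = 5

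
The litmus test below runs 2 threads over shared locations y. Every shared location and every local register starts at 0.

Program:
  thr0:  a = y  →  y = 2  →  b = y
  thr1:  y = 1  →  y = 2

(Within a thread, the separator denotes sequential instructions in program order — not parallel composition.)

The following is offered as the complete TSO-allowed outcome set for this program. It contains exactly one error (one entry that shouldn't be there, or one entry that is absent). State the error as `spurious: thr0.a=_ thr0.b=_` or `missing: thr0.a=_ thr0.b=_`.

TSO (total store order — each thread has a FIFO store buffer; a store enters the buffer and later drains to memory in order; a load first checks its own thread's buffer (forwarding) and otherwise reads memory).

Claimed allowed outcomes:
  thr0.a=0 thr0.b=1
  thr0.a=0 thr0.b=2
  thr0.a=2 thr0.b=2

missing: thr0.a=1 thr0.b=2

outcome vector order: (thr0.a,thr0.b)
under TSO → <0 1>, <0 2>, <1 2>, <2 2>
TSO∖claimed = {<1 2>}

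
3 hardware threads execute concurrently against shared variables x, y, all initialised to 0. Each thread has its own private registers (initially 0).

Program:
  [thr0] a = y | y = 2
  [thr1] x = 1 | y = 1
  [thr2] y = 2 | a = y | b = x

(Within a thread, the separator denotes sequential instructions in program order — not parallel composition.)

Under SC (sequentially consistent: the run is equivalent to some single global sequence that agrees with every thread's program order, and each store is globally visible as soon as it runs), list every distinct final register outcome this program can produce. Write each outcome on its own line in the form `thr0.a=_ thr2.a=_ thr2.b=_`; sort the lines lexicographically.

thr0.a=0 thr2.a=1 thr2.b=1
thr0.a=0 thr2.a=2 thr2.b=0
thr0.a=0 thr2.a=2 thr2.b=1
thr0.a=1 thr2.a=1 thr2.b=1
thr0.a=1 thr2.a=2 thr2.b=0
thr0.a=1 thr2.a=2 thr2.b=1
thr0.a=2 thr2.a=1 thr2.b=1
thr0.a=2 thr2.a=2 thr2.b=0
thr0.a=2 thr2.a=2 thr2.b=1

outcome vector order: (thr0.a,thr2.a,thr2.b)
|SC outcomes| = 9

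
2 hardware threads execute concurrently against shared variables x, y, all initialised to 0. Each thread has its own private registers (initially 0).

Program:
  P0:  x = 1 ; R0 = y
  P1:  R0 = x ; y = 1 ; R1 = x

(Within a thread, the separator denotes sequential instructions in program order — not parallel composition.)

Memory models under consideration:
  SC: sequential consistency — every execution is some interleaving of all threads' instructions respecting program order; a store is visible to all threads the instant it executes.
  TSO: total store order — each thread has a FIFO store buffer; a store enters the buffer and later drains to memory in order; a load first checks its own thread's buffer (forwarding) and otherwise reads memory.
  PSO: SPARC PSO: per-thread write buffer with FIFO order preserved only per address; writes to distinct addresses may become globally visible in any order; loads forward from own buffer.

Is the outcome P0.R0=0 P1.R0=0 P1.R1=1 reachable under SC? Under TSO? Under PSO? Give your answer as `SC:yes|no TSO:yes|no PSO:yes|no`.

outcome vector order: (P0.R0,P1.R0,P1.R1)
SC (5): (0,0,1), (0,1,1), (1,0,0), (1,0,1), (1,1,1)
TSO (6): (0,0,0), (0,0,1), (0,1,1), (1,0,0), (1,0,1), (1,1,1)
PSO (6): (0,0,0), (0,0,1), (0,1,1), (1,0,0), (1,0,1), (1,1,1)
target (0,0,1) ∈ {SC,TSO,PSO}

SC:yes TSO:yes PSO:yes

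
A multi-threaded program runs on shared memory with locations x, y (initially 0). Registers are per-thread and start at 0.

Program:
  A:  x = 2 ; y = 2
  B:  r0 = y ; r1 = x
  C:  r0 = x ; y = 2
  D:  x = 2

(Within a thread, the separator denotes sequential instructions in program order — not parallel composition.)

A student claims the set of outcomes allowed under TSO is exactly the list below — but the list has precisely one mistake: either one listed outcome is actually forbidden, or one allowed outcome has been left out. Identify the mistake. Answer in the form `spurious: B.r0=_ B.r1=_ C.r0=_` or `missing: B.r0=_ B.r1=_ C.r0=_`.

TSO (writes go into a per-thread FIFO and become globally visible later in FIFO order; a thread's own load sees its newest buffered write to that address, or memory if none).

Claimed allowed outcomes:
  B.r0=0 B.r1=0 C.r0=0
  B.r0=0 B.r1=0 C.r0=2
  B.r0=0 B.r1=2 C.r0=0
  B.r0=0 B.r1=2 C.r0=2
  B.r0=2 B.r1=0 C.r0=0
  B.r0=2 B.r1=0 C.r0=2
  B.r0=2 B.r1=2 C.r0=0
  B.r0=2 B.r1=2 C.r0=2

spurious: B.r0=2 B.r1=0 C.r0=2

outcome vector order: (B.r0,B.r1,C.r0)
under TSO → 0/0/0, 0/0/2, 0/2/0, 0/2/2, 2/0/0, 2/2/0, 2/2/2
claimed∖TSO = {2/0/2}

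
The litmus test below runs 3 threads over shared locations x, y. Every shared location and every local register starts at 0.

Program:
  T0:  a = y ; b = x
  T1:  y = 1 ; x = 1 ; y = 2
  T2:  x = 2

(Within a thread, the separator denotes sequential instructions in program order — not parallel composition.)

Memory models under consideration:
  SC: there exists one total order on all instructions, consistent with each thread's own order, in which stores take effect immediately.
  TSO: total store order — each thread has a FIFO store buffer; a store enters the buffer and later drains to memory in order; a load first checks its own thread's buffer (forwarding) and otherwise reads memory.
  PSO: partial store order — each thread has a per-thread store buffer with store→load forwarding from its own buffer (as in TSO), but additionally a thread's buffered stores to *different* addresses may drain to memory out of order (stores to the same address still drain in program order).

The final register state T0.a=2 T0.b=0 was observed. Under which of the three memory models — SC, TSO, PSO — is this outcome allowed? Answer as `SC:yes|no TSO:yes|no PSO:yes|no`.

SC:no TSO:no PSO:yes

outcome vector order: (T0.a,T0.b)
[SC] allowed = {(0,0), (0,1), (0,2), (1,0), (1,1), (1,2), (2,1), (2,2)}
[TSO] allowed = {(0,0), (0,1), (0,2), (1,0), (1,1), (1,2), (2,1), (2,2)}
[PSO] allowed = {(0,0), (0,1), (0,2), (1,0), (1,1), (1,2), (2,0), (2,1), (2,2)}
target (2,0) ∈ {PSO}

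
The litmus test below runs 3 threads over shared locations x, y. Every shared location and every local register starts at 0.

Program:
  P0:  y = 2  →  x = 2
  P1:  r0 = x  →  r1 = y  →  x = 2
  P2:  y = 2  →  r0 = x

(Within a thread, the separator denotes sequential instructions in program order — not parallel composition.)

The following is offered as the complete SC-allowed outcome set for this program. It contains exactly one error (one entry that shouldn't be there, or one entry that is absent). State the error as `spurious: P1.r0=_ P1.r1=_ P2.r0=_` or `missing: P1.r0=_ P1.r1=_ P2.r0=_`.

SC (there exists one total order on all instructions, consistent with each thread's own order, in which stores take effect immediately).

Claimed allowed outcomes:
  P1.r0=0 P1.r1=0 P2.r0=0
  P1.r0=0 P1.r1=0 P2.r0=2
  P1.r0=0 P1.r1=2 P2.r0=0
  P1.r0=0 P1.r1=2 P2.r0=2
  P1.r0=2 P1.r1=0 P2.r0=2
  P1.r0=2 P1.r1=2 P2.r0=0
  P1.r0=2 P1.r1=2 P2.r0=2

spurious: P1.r0=2 P1.r1=0 P2.r0=2

outcome vector order: (P1.r0,P1.r1,P2.r0)
[SC] allowed = {000; 002; 020; 022; 220; 222}
claimed∖SC = {202}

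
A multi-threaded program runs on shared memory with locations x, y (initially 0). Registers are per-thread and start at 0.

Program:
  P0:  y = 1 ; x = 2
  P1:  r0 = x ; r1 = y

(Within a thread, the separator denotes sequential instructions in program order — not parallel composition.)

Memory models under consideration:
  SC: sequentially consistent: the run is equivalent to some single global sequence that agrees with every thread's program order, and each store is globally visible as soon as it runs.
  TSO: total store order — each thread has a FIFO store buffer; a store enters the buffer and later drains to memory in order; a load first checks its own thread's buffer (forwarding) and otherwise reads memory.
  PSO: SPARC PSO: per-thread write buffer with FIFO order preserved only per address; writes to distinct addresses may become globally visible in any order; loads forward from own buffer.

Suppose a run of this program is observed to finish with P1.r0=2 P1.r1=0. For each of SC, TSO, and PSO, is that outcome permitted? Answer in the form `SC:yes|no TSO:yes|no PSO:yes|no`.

SC:no TSO:no PSO:yes

outcome vector order: (P1.r0,P1.r1)
SC: 3 outcomes — {00, 01, 21}
TSO: 3 outcomes — {00, 01, 21}
PSO: 4 outcomes — {00, 01, 20, 21}
target 20 ∈ {PSO}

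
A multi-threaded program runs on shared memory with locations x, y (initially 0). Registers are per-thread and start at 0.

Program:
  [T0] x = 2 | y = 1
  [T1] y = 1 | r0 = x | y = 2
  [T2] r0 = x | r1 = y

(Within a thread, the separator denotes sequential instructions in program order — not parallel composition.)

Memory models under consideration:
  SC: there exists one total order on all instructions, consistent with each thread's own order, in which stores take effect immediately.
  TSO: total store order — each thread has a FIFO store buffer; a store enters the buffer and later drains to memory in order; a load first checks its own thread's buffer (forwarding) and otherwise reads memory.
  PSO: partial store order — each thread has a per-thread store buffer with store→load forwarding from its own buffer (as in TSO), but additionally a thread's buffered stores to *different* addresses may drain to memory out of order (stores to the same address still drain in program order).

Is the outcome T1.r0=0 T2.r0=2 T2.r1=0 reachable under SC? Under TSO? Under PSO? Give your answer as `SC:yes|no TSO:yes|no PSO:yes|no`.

outcome vector order: (T1.r0,T2.r0,T2.r1)
SC (11): 0/0/0 0/0/1 0/0/2 0/2/1 0/2/2 2/0/0 2/0/1 2/0/2 2/2/0 2/2/1 2/2/2
TSO (12): 0/0/0 0/0/1 0/0/2 0/2/0 0/2/1 0/2/2 2/0/0 2/0/1 2/0/2 2/2/0 2/2/1 2/2/2
PSO (12): 0/0/0 0/0/1 0/0/2 0/2/0 0/2/1 0/2/2 2/0/0 2/0/1 2/0/2 2/2/0 2/2/1 2/2/2
target 0/2/0 ∈ {TSO,PSO}

SC:no TSO:yes PSO:yes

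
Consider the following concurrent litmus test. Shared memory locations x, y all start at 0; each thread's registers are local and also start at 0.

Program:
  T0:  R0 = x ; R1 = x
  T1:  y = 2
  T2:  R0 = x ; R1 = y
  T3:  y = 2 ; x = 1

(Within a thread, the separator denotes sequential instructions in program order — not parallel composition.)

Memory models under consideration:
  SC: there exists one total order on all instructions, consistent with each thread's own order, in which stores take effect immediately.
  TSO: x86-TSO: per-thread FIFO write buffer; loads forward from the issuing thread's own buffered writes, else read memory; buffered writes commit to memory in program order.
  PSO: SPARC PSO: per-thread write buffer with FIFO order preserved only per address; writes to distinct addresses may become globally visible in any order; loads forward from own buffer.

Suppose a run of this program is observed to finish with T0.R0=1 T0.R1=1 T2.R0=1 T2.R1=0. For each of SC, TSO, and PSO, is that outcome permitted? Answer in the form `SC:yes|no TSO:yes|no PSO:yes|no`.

outcome vector order: (T0.R0,T0.R1,T2.R0,T2.R1)
under SC → 0000, 0002, 0012, 0100, 0102, 0112, 1100, 1102, 1112
under TSO → 0000, 0002, 0012, 0100, 0102, 0112, 1100, 1102, 1112
under PSO → 0000, 0002, 0010, 0012, 0100, 0102, 0110, 0112, 1100, 1102, 1110, 1112
target 1110 ∈ {PSO}

SC:no TSO:no PSO:yes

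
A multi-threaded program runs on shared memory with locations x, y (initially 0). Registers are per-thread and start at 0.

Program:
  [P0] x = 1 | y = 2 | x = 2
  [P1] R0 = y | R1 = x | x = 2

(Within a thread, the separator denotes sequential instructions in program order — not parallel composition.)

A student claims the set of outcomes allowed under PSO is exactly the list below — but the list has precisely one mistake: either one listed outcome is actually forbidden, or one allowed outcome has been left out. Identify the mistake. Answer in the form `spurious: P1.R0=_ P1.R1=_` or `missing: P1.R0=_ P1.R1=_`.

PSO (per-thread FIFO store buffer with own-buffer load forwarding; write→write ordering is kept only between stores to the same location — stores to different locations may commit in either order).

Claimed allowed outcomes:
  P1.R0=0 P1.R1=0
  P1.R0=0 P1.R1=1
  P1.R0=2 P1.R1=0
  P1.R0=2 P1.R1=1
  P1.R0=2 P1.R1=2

outcome vector order: (P1.R0,P1.R1)
PSO (6): 0/0, 0/1, 0/2, 2/0, 2/1, 2/2
PSO∖claimed = {0/2}

missing: P1.R0=0 P1.R1=2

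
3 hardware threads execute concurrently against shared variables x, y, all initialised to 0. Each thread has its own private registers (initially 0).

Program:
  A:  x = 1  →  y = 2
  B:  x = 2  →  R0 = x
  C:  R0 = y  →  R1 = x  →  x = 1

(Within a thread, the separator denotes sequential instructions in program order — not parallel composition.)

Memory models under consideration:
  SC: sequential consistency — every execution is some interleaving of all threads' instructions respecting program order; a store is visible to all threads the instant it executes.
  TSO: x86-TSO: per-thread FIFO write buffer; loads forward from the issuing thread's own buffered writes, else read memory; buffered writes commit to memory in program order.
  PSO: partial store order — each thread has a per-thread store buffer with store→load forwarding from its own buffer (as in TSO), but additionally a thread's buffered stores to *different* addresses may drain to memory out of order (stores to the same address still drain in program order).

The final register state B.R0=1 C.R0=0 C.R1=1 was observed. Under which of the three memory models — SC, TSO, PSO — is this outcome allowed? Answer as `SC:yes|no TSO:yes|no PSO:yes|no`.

SC:yes TSO:yes PSO:yes

outcome vector order: (B.R0,C.R0,C.R1)
SC (10): 1/0/0 1/0/1 1/0/2 1/2/1 1/2/2 2/0/0 2/0/1 2/0/2 2/2/1 2/2/2
TSO (10): 1/0/0 1/0/1 1/0/2 1/2/1 1/2/2 2/0/0 2/0/1 2/0/2 2/2/1 2/2/2
PSO (12): 1/0/0 1/0/1 1/0/2 1/2/0 1/2/1 1/2/2 2/0/0 2/0/1 2/0/2 2/2/0 2/2/1 2/2/2
target 1/0/1 ∈ {SC,TSO,PSO}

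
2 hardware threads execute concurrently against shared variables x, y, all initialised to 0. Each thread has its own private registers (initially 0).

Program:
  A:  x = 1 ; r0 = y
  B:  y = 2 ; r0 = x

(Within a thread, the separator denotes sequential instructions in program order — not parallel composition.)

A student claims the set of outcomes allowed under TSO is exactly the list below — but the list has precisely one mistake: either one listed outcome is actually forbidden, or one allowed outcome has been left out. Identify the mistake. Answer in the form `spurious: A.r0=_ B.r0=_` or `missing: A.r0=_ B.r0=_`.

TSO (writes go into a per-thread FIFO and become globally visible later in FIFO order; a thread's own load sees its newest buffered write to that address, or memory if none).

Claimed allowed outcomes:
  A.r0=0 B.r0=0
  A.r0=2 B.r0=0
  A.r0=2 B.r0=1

missing: A.r0=0 B.r0=1

outcome vector order: (A.r0,B.r0)
TSO: 4 outcomes — {00; 01; 20; 21}
TSO∖claimed = {01}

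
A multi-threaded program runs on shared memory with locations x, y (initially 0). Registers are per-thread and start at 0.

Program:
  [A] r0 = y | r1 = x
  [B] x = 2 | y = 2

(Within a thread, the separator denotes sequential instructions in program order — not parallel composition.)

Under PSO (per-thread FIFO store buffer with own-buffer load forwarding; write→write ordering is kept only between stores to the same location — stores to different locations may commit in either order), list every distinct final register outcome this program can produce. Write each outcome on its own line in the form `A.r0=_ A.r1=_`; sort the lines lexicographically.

outcome vector order: (A.r0,A.r1)
|PSO outcomes| = 4

A.r0=0 A.r1=0
A.r0=0 A.r1=2
A.r0=2 A.r1=0
A.r0=2 A.r1=2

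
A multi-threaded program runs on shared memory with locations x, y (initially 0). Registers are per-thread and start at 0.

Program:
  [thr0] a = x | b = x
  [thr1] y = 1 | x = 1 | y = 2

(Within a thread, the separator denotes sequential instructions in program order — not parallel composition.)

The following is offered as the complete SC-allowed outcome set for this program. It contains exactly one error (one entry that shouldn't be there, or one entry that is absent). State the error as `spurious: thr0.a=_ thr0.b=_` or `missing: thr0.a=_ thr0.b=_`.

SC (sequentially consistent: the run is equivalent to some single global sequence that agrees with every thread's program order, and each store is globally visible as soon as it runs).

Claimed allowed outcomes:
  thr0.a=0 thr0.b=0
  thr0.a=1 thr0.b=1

outcome vector order: (thr0.a,thr0.b)
under SC → (0,0), (0,1), (1,1)
SC∖claimed = {(0,1)}

missing: thr0.a=0 thr0.b=1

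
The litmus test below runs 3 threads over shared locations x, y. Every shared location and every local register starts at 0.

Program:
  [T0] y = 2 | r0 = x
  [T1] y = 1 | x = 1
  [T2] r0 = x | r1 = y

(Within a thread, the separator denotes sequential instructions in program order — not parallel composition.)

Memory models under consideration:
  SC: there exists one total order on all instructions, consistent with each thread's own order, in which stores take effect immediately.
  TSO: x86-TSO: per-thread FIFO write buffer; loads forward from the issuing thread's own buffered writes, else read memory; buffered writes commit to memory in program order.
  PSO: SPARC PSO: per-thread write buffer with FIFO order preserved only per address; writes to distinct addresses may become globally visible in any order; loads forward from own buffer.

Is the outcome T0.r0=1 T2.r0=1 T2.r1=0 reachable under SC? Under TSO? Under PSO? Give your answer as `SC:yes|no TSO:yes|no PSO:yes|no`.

SC:no TSO:no PSO:yes

outcome vector order: (T0.r0,T2.r0,T2.r1)
[SC] allowed = {0/0/0 0/0/1 0/0/2 0/1/1 0/1/2 1/0/0 1/0/1 1/0/2 1/1/1 1/1/2}
[TSO] allowed = {0/0/0 0/0/1 0/0/2 0/1/1 0/1/2 1/0/0 1/0/1 1/0/2 1/1/1 1/1/2}
[PSO] allowed = {0/0/0 0/0/1 0/0/2 0/1/0 0/1/1 0/1/2 1/0/0 1/0/1 1/0/2 1/1/0 1/1/1 1/1/2}
target 1/1/0 ∈ {PSO}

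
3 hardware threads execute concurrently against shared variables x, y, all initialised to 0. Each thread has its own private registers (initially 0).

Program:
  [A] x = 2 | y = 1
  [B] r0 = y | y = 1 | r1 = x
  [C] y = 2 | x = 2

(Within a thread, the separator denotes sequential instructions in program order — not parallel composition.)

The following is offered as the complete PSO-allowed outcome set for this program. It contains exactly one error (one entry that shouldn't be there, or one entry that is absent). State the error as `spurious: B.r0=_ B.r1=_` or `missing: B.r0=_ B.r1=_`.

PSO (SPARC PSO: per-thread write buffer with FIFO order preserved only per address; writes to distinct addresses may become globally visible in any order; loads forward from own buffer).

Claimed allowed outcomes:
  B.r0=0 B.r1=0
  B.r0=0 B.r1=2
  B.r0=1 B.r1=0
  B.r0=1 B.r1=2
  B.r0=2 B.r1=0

missing: B.r0=2 B.r1=2

outcome vector order: (B.r0,B.r1)
PSO: 6 outcomes — {0/0; 0/2; 1/0; 1/2; 2/0; 2/2}
PSO∖claimed = {2/2}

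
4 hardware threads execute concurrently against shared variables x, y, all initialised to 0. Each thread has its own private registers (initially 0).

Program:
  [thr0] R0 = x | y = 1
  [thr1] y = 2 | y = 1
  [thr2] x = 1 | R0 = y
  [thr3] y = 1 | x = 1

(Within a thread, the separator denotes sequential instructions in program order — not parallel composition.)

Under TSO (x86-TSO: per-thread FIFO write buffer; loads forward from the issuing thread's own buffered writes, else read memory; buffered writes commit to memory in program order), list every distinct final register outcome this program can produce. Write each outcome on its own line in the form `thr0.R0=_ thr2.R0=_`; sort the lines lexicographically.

thr0.R0=0 thr2.R0=0
thr0.R0=0 thr2.R0=1
thr0.R0=0 thr2.R0=2
thr0.R0=1 thr2.R0=0
thr0.R0=1 thr2.R0=1
thr0.R0=1 thr2.R0=2

outcome vector order: (thr0.R0,thr2.R0)
|TSO outcomes| = 6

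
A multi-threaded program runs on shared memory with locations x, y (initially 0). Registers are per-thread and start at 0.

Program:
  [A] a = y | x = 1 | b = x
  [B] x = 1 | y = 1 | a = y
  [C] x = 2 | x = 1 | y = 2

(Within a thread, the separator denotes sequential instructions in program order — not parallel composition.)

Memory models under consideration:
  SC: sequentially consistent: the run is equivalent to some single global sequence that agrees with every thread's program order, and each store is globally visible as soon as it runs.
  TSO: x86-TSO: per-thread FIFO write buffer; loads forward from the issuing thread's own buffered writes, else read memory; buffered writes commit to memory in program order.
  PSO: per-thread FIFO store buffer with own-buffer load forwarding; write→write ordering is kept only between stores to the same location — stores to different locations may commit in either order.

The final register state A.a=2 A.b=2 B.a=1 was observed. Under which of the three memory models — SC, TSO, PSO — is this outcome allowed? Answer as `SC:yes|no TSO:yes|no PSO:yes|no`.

outcome vector order: (A.a,A.b,B.a)
[SC] allowed = {0/1/1; 0/1/2; 0/2/1; 0/2/2; 1/1/1; 1/1/2; 1/2/1; 1/2/2; 2/1/1; 2/1/2}
[TSO] allowed = {0/1/1; 0/1/2; 0/2/1; 0/2/2; 1/1/1; 1/1/2; 1/2/1; 1/2/2; 2/1/1; 2/1/2}
[PSO] allowed = {0/1/1; 0/1/2; 0/2/1; 0/2/2; 1/1/1; 1/1/2; 1/2/1; 1/2/2; 2/1/1; 2/1/2; 2/2/1; 2/2/2}
target 2/2/1 ∈ {PSO}

SC:no TSO:no PSO:yes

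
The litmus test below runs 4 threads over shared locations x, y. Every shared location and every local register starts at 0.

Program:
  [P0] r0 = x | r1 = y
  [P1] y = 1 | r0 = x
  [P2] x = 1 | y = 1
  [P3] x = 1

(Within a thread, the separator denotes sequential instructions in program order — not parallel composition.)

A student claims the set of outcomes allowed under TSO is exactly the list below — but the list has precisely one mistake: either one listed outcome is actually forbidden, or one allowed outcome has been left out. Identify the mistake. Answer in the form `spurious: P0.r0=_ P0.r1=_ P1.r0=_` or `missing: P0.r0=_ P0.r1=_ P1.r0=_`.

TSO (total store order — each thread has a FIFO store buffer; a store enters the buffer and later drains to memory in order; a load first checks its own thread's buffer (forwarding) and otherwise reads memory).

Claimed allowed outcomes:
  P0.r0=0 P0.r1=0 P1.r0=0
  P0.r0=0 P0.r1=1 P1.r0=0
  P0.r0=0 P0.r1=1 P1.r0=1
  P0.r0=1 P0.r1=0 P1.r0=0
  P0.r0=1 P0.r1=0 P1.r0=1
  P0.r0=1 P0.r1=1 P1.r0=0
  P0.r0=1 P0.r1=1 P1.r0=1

missing: P0.r0=0 P0.r1=0 P1.r0=1

outcome vector order: (P0.r0,P0.r1,P1.r0)
under TSO → 000, 001, 010, 011, 100, 101, 110, 111
TSO∖claimed = {001}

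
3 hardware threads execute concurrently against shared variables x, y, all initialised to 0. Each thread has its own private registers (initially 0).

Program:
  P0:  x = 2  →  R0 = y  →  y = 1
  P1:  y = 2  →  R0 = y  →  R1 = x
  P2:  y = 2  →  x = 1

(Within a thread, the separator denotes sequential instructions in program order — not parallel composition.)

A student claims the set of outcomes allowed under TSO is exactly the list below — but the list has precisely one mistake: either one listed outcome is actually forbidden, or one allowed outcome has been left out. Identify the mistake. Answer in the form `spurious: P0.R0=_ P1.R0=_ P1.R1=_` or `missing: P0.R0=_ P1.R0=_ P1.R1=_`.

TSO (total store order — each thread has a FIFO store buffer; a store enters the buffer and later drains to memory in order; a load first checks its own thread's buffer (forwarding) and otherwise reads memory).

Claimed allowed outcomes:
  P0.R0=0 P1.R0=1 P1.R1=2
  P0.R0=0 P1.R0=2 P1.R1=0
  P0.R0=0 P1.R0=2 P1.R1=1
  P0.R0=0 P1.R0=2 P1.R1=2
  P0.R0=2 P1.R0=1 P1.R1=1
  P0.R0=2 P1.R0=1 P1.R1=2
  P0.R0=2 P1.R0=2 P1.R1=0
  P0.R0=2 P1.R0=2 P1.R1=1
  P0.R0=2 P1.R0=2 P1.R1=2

missing: P0.R0=0 P1.R0=1 P1.R1=1

outcome vector order: (P0.R0,P1.R0,P1.R1)
TSO (10): <0 1 1>, <0 1 2>, <0 2 0>, <0 2 1>, <0 2 2>, <2 1 1>, <2 1 2>, <2 2 0>, <2 2 1>, <2 2 2>
TSO∖claimed = {<0 1 1>}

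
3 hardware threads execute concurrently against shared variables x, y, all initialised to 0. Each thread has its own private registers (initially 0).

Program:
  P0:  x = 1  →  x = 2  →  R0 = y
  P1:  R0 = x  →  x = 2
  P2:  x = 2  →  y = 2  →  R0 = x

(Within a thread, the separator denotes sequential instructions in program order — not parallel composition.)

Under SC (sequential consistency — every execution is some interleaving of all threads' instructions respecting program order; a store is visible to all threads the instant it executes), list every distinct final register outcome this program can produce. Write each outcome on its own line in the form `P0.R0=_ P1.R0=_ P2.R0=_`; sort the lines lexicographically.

P0.R0=0 P1.R0=0 P2.R0=2
P0.R0=0 P1.R0=1 P2.R0=2
P0.R0=0 P1.R0=2 P2.R0=2
P0.R0=2 P1.R0=0 P2.R0=1
P0.R0=2 P1.R0=0 P2.R0=2
P0.R0=2 P1.R0=1 P2.R0=1
P0.R0=2 P1.R0=1 P2.R0=2
P0.R0=2 P1.R0=2 P2.R0=1
P0.R0=2 P1.R0=2 P2.R0=2

outcome vector order: (P0.R0,P1.R0,P2.R0)
|SC outcomes| = 9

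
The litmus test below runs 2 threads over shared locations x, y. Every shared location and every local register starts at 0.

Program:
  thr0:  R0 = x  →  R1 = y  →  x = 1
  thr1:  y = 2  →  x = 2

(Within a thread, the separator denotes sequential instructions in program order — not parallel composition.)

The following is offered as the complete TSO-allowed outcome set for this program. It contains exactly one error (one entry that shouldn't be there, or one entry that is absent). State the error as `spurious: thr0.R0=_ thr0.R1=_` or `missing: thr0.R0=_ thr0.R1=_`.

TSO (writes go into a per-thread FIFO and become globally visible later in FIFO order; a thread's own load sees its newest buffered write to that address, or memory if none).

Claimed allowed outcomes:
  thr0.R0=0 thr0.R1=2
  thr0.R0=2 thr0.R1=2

missing: thr0.R0=0 thr0.R1=0

outcome vector order: (thr0.R0,thr0.R1)
TSO (3): <0 0>; <0 2>; <2 2>
TSO∖claimed = {<0 0>}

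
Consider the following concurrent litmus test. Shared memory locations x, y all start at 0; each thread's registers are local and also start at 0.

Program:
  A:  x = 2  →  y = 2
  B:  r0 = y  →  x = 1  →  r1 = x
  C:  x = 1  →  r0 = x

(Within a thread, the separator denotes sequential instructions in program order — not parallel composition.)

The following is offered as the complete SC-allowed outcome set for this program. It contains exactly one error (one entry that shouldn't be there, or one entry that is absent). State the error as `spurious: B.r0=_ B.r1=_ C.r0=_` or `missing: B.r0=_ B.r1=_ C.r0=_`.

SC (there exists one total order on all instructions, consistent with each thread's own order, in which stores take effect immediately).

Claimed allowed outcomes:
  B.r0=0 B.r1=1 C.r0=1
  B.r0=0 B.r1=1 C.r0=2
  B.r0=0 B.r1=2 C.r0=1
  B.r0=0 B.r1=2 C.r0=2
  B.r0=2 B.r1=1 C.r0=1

outcome vector order: (B.r0,B.r1,C.r0)
SC (6): 0/1/1, 0/1/2, 0/2/1, 0/2/2, 2/1/1, 2/1/2
SC∖claimed = {2/1/2}

missing: B.r0=2 B.r1=1 C.r0=2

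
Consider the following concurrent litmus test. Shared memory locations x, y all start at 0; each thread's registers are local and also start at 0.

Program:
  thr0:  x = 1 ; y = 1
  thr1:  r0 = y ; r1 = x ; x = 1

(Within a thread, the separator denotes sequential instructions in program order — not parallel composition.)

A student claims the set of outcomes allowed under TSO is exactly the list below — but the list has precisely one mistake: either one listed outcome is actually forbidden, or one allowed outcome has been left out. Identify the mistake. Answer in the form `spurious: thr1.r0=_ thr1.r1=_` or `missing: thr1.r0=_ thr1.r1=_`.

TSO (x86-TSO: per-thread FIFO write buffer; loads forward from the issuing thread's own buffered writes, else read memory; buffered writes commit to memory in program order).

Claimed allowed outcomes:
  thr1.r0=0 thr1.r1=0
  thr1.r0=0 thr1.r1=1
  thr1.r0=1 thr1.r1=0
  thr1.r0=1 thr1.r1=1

outcome vector order: (thr1.r0,thr1.r1)
[TSO] allowed = {00 01 11}
claimed∖TSO = {10}

spurious: thr1.r0=1 thr1.r1=0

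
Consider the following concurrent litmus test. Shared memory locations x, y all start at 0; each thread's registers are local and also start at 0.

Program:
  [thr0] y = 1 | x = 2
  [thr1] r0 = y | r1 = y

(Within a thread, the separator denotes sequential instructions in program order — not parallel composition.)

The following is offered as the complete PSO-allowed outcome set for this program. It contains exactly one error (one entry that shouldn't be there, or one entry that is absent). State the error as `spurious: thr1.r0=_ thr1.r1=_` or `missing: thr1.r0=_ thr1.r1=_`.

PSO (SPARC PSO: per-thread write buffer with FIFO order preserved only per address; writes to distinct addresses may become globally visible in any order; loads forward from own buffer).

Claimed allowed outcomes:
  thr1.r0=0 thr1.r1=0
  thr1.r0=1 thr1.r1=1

missing: thr1.r0=0 thr1.r1=1

outcome vector order: (thr1.r0,thr1.r1)
[PSO] allowed = {0/0 0/1 1/1}
PSO∖claimed = {0/1}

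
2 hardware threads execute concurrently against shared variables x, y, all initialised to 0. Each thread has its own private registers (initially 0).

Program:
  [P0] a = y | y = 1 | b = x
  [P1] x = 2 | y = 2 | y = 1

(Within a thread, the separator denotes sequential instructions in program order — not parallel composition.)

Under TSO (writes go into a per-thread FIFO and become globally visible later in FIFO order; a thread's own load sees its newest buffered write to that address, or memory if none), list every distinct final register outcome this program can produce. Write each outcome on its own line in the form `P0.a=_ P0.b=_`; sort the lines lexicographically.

P0.a=0 P0.b=0
P0.a=0 P0.b=2
P0.a=1 P0.b=2
P0.a=2 P0.b=2

outcome vector order: (P0.a,P0.b)
|TSO outcomes| = 4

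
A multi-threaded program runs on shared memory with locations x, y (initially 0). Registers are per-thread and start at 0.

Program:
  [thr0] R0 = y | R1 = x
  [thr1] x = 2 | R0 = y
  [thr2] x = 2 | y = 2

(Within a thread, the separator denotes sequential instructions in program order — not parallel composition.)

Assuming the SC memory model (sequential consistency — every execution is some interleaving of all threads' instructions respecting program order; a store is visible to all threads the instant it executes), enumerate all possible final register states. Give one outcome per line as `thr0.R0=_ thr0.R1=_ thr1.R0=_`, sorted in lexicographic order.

outcome vector order: (thr0.R0,thr0.R1,thr1.R0)
|SC outcomes| = 6

thr0.R0=0 thr0.R1=0 thr1.R0=0
thr0.R0=0 thr0.R1=0 thr1.R0=2
thr0.R0=0 thr0.R1=2 thr1.R0=0
thr0.R0=0 thr0.R1=2 thr1.R0=2
thr0.R0=2 thr0.R1=2 thr1.R0=0
thr0.R0=2 thr0.R1=2 thr1.R0=2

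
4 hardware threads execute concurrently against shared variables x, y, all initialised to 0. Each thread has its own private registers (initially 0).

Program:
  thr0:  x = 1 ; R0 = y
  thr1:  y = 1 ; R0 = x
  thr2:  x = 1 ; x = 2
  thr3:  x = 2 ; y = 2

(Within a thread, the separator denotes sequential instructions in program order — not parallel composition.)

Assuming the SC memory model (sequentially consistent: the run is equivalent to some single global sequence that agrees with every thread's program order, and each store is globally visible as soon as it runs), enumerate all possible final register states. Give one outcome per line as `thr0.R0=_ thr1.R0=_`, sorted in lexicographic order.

thr0.R0=0 thr1.R0=1
thr0.R0=0 thr1.R0=2
thr0.R0=1 thr1.R0=0
thr0.R0=1 thr1.R0=1
thr0.R0=1 thr1.R0=2
thr0.R0=2 thr1.R0=0
thr0.R0=2 thr1.R0=1
thr0.R0=2 thr1.R0=2

outcome vector order: (thr0.R0,thr1.R0)
|SC outcomes| = 8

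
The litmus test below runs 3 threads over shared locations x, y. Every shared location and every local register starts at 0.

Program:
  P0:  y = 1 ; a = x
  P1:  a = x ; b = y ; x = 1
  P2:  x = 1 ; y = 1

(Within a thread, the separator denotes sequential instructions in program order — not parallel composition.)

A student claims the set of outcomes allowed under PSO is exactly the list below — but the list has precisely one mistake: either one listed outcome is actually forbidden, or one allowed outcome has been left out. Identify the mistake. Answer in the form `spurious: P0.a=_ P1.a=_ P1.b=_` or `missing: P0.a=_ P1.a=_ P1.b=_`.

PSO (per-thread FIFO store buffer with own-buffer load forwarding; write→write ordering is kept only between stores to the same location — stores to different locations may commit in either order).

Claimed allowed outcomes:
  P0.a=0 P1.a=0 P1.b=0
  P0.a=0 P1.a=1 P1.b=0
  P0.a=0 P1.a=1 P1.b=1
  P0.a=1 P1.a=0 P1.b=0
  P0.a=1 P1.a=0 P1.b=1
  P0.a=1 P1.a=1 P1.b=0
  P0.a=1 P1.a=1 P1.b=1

outcome vector order: (P0.a,P1.a,P1.b)
under PSO → 000; 001; 010; 011; 100; 101; 110; 111
PSO∖claimed = {001}

missing: P0.a=0 P1.a=0 P1.b=1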